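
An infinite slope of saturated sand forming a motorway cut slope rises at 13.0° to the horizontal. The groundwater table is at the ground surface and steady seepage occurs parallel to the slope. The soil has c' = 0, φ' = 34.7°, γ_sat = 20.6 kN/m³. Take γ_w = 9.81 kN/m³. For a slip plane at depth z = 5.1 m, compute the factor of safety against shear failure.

FS = 1.57

With seepage parallel to the slope and the water table at the surface, the effective normal stress on the slip plane uses the buoyant unit weight γ' = γ_sat − γ_w while the driving shear stress uses γ_sat:
FS = [c' + γ' z cos²β tanφ'] / [γ_sat z sinβ cosβ]
(For c' = 0 this reduces to FS = (γ'/γ_sat)·tanφ'/tanβ.)
γ' = 20.6 − 9.81 = 10.79 kN/m³
Numerator = 0.0 + 10.79·5.1·cos²13.0°·tan34.7° = 0.0 + 10.79·5.1·0.9494·0.6924 = 36.176 kPa
Denominator = 20.6·5.1·sin13.0°·cos13.0° = 20.6·5.1·0.2250·0.9744 = 23.028 kPa
FS = 36.176 / 23.028 = 1.571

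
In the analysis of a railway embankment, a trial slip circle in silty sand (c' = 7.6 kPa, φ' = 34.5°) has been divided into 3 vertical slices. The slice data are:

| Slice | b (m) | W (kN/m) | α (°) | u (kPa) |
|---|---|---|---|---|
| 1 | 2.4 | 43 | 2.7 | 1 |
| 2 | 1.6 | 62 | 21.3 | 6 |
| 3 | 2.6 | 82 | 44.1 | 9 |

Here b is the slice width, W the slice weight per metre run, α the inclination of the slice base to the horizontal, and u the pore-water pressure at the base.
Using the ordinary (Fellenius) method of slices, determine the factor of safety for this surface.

Ordinary method of slices: FS = Σ[c'·Δl_i + (W_i cosα_i − u_i·Δl_i)·tanφ'] / Σ W_i sinα_i, with Δl_i = b_i / cosα_i.
Slice 1: Δl = 2.4/cos2.7° = 2.403 m; N'_1 = 43·cos2.7° − 1·2.403 = 40.5; c'Δl = 18.26; W sinα = 2.0
Slice 2: Δl = 1.6/cos21.3° = 1.717 m; N'_2 = 62·cos21.3° − 6·1.717 = 47.5; c'Δl = 13.05; W sinα = 22.5
Slice 3: Δl = 2.6/cos44.1° = 3.621 m; N'_3 = 82·cos44.1° − 9·3.621 = 26.3; c'Δl = 27.52; W sinα = 57.1
Σc'Δl = 58.8 kN/m; ΣN' = 114.3 kN/m; ΣW sinα = 81.6 kN/m
Resisting = 58.8 + 114.3·tan34.5° = 58.8 + 78.6 = 137.4 kN/m
FS = 137.4 / 81.6 = 1.683

FS = 1.68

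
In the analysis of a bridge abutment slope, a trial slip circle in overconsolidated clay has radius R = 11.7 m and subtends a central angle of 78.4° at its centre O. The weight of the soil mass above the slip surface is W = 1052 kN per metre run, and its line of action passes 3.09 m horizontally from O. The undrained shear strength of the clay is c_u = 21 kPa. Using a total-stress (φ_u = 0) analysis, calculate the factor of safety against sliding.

Taking moments about the centre O, the resisting moment is provided by the undrained shear strength acting along the arc:
Arc length L_a = R·θ = 11.7·(78.4°·π/180) = 11.7·1.3683 = 16.01 m
M_R = c_u·L_a·R = 21·16.01·11.7 = 3933.5 kN·m/m
M_D = W·d = 1052·3.09 = 3250.7 kN·m/m
FS = M_R / M_D = 3933.5 / 3250.7 = 1.210

FS = 1.21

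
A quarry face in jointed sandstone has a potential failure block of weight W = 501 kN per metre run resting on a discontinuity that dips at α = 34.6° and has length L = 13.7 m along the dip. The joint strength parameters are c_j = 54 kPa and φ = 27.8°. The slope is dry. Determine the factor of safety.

Resolving the block weight along and normal to the plane and applying the Mohr–Coulomb strength on the joint:
N' = W cosα = 501·cos34.6° = 412.4 kN/m
Driving force T = W sinα = 501·sin34.6° = 284.5 kN/m
Resisting force R = c_j·L + N'·tanφ = 54·13.7 + 412.4·tan27.8° = 739.8 + 217.4 = 957.2 kN/m
FS = R / T = 957.2 / 284.5 = 3.365

FS = 3.36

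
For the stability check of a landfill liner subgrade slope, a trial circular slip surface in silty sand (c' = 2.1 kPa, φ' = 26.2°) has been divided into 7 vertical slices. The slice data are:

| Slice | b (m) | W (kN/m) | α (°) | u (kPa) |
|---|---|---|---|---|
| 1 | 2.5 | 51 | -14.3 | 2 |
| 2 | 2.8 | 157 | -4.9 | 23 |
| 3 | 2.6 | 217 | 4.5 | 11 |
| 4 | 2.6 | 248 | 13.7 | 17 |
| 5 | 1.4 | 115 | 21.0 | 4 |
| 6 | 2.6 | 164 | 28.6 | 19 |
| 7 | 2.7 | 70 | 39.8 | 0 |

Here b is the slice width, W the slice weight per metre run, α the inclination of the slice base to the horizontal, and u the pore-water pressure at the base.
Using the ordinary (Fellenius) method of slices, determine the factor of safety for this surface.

FS = 1.93

Ordinary method of slices: FS = Σ[c'·Δl_i + (W_i cosα_i − u_i·Δl_i)·tanφ'] / Σ W_i sinα_i, with Δl_i = b_i / cosα_i.
Slice 1: Δl = 2.5/cos(-14.3°) = 2.580 m; N'_1 = 51·cos(-14.3°) − 2·2.580 = 44.3; c'Δl = 5.42; W sinα = -12.6
Slice 2: Δl = 2.8/cos(-4.9°) = 2.810 m; N'_2 = 157·cos(-4.9°) − 23·2.810 = 91.8; c'Δl = 5.90; W sinα = -13.4
Slice 3: Δl = 2.6/cos4.5° = 2.608 m; N'_3 = 217·cos4.5° − 11·2.608 = 187.6; c'Δl = 5.48; W sinα = 17.0
Slice 4: Δl = 2.6/cos13.7° = 2.676 m; N'_4 = 248·cos13.7° − 17·2.676 = 195.4; c'Δl = 5.62; W sinα = 58.7
Slice 5: Δl = 1.4/cos21.0° = 1.500 m; N'_5 = 115·cos21.0° − 4·1.500 = 101.4; c'Δl = 3.15; W sinα = 41.2
Slice 6: Δl = 2.6/cos28.6° = 2.961 m; N'_6 = 164·cos28.6° − 19·2.961 = 87.7; c'Δl = 6.22; W sinα = 78.5
Slice 7: Δl = 2.7/cos39.8° = 3.514 m; N'_7 = 70·cos39.8° − 0·3.514 = 53.8; c'Δl = 7.38; W sinα = 44.8
Σc'Δl = 39.2 kN/m; ΣN' = 762.0 kN/m; ΣW sinα = 214.3 kN/m
Resisting = 39.2 + 762.0·tan26.2° = 39.2 + 375.0 = 414.1 kN/m
FS = 414.1 / 214.3 = 1.933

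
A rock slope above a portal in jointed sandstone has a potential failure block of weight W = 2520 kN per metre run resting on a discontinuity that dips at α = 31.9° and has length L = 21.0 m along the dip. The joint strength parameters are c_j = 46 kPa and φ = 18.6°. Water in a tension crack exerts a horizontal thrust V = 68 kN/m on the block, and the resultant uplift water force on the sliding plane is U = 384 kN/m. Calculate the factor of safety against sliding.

Resolving the block weight along and normal to the plane and applying the Mohr–Coulomb strength on the joint:
N' = W cosα − U − V sinα = 2520·cos31.9° − 384 − 68·sin31.9° = 1719.5 kN/m
Driving force T = W sinα + V cosα = 2520·sin31.9° + 68·cos31.9° = 1389.4 kN/m
Resisting force R = c_j·L + N'·tanφ = 46·21.0 + 1719.5·tan18.6° = 966.0 + 578.7 = 1544.7 kN/m
FS = R / T = 1544.7 / 1389.4 = 1.112

FS = 1.11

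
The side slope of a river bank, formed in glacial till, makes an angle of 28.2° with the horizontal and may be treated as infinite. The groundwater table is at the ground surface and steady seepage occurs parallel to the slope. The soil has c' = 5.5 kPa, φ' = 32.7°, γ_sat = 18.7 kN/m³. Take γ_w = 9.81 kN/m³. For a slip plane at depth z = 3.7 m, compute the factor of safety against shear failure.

FS = 0.76

With seepage parallel to the slope and the water table at the surface, the effective normal stress on the slip plane uses the buoyant unit weight γ' = γ_sat − γ_w while the driving shear stress uses γ_sat:
FS = [c' + γ' z cos²β tanφ'] / [γ_sat z sinβ cosβ]
γ' = 18.7 − 9.81 = 8.89 kN/m³
Numerator = 5.5 + 8.89·3.7·cos²28.2°·tan32.7° = 5.5 + 8.89·3.7·0.7767·0.6420 = 21.901 kPa
Denominator = 18.7·3.7·sin28.2°·cos28.2° = 18.7·3.7·0.4726·0.8813 = 28.815 kPa
FS = 21.901 / 28.815 = 0.760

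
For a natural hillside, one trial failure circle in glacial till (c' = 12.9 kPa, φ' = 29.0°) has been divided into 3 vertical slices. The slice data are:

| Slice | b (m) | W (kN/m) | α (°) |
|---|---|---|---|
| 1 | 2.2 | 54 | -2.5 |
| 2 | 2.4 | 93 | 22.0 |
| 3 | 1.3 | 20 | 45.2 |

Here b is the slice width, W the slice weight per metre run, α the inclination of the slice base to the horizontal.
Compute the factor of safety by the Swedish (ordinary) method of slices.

Ordinary method of slices: FS = Σ[c'·Δl_i + (W_i cosα_i)·tanφ'] / Σ W_i sinα_i, with Δl_i = b_i / cosα_i.
Slice 1: Δl = 2.2/cos(-2.5°) = 2.202 m; N'_1 = 54·cos(-2.5°) = 53.9; c'Δl = 28.41; W sinα = -2.4
Slice 2: Δl = 2.4/cos22.0° = 2.588 m; N'_2 = 93·cos22.0° = 86.2; c'Δl = 33.39; W sinα = 34.8
Slice 3: Δl = 1.3/cos45.2° = 1.845 m; N'_3 = 20·cos45.2° = 14.1; c'Δl = 23.80; W sinα = 14.2
Σc'Δl = 85.6 kN/m; ΣN' = 154.3 kN/m; ΣW sinα = 46.7 kN/m
Resisting = 85.6 + 154.3·tan29.0° = 85.6 + 85.5 = 171.1 kN/m
FS = 171.1 / 46.7 = 3.666

FS = 3.67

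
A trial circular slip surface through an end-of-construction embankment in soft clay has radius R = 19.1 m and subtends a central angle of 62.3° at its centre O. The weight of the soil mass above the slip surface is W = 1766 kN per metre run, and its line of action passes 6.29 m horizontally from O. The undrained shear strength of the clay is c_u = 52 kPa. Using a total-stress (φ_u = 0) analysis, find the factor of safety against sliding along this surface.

FS = 1.86

Taking moments about the centre O, the resisting moment is provided by the undrained shear strength acting along the arc:
Arc length L_a = R·θ = 19.1·(62.3°·π/180) = 19.1·1.0873 = 20.77 m
M_R = c_u·L_a·R = 52·20.77·19.1 = 20627.0 kN·m/m
M_D = W·d = 1766·6.29 = 11108.1 kN·m/m
FS = M_R / M_D = 20627.0 / 11108.1 = 1.857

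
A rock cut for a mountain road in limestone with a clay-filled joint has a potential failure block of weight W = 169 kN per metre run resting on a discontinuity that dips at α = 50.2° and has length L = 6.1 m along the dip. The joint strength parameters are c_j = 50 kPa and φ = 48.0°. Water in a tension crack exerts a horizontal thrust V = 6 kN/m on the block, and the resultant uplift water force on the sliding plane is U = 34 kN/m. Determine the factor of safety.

Resolving the block weight along and normal to the plane and applying the Mohr–Coulomb strength on the joint:
N' = W cosα − U − V sinα = 169·cos50.2° − 34 − 6·sin50.2° = 69.6 kN/m
Driving force T = W sinα + V cosα = 169·sin50.2° + 6·cos50.2° = 133.7 kN/m
Resisting force R = c_j·L + N'·tanφ = 50·6.1 + 69.6·tan48.0° = 305.0 + 77.3 = 382.3 kN/m
FS = R / T = 382.3 / 133.7 = 2.860

FS = 2.86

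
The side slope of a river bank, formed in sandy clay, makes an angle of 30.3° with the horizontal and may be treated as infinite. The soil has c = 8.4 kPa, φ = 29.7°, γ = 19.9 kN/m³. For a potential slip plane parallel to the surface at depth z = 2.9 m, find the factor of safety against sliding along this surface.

For an infinite slope with a slip plane parallel to the surface (no pore pressure): FS = [c + γz cos²β tanφ] / [γz sinβ cosβ].
γz = 19.9·2.9 = 57.71 kN/m²
Numerator = 8.4 + 57.71·cos²30.3°·tan29.7° = 8.4 + 57.71·0.7455·0.5704 = 32.938 kPa
Denominator = 57.71·sin30.3°·cos30.3° = 57.71·0.5045·0.8634 = 25.139 kPa
FS = 32.938 / 25.139 = 1.310

FS = 1.31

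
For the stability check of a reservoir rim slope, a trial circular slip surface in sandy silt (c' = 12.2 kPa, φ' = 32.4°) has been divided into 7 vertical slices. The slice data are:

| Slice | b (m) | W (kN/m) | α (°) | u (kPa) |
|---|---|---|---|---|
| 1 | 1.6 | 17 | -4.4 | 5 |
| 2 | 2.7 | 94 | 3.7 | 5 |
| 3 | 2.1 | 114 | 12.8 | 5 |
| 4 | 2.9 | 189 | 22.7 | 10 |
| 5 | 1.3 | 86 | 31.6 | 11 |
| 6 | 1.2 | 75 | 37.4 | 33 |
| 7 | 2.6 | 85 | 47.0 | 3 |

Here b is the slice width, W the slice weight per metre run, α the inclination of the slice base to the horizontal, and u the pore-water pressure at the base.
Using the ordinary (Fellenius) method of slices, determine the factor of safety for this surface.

FS = 1.89

Ordinary method of slices: FS = Σ[c'·Δl_i + (W_i cosα_i − u_i·Δl_i)·tanφ'] / Σ W_i sinα_i, with Δl_i = b_i / cosα_i.
Slice 1: Δl = 1.6/cos(-4.4°) = 1.605 m; N'_1 = 17·cos(-4.4°) − 5·1.605 = 8.9; c'Δl = 19.58; W sinα = -1.3
Slice 2: Δl = 2.7/cos3.7° = 2.706 m; N'_2 = 94·cos3.7° − 5·2.706 = 80.3; c'Δl = 33.01; W sinα = 6.1
Slice 3: Δl = 2.1/cos12.8° = 2.154 m; N'_3 = 114·cos12.8° − 5·2.154 = 100.4; c'Δl = 26.27; W sinα = 25.3
Slice 4: Δl = 2.9/cos22.7° = 3.144 m; N'_4 = 189·cos22.7° − 10·3.144 = 142.9; c'Δl = 38.35; W sinα = 72.9
Slice 5: Δl = 1.3/cos31.6° = 1.526 m; N'_5 = 86·cos31.6° − 11·1.526 = 56.5; c'Δl = 18.62; W sinα = 45.1
Slice 6: Δl = 1.2/cos37.4° = 1.511 m; N'_6 = 75·cos37.4° − 33·1.511 = 9.7; c'Δl = 18.43; W sinα = 45.6
Slice 7: Δl = 2.6/cos47.0° = 3.812 m; N'_7 = 85·cos47.0° − 3·3.812 = 46.5; c'Δl = 46.51; W sinα = 62.2
Σc'Δl = 200.8 kN/m; ΣN' = 445.3 kN/m; ΣW sinα = 255.7 kN/m
Resisting = 200.8 + 445.3·tan32.4° = 200.8 + 282.6 = 483.3 kN/m
FS = 483.3 / 255.7 = 1.890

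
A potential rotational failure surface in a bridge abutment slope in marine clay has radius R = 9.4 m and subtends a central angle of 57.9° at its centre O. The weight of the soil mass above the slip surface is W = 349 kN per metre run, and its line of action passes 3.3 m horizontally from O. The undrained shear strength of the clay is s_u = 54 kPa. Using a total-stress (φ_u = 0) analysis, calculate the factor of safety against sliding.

Taking moments about the centre O, the resisting moment is provided by the undrained shear strength acting along the arc:
Arc length L_a = R·θ = 9.4·(57.9°·π/180) = 9.4·1.0105 = 9.50 m
M_R = s_u·L_a·R = 54·9.50·9.4 = 4821.8 kN·m/m
M_D = W·d = 349·3.3 = 1151.7 kN·m/m
FS = M_R / M_D = 4821.8 / 1151.7 = 4.187

FS = 4.19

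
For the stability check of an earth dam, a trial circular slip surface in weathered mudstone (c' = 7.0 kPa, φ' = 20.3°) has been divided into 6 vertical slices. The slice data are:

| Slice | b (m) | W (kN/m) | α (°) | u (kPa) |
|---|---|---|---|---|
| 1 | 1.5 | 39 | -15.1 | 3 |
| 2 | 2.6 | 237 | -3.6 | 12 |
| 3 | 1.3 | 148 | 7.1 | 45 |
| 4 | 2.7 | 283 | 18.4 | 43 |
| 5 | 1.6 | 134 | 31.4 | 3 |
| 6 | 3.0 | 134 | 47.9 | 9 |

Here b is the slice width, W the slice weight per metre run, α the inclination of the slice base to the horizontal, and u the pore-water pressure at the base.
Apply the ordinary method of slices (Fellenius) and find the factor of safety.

FS = 1.33

Ordinary method of slices: FS = Σ[c'·Δl_i + (W_i cosα_i − u_i·Δl_i)·tanφ'] / Σ W_i sinα_i, with Δl_i = b_i / cosα_i.
Slice 1: Δl = 1.5/cos(-15.1°) = 1.554 m; N'_1 = 39·cos(-15.1°) − 3·1.554 = 33.0; c'Δl = 10.88; W sinα = -10.2
Slice 2: Δl = 2.6/cos(-3.6°) = 2.605 m; N'_2 = 237·cos(-3.6°) − 12·2.605 = 205.3; c'Δl = 18.24; W sinα = -14.9
Slice 3: Δl = 1.3/cos7.1° = 1.310 m; N'_3 = 148·cos7.1° − 45·1.310 = 87.9; c'Δl = 9.17; W sinα = 18.3
Slice 4: Δl = 2.7/cos18.4° = 2.845 m; N'_4 = 283·cos18.4° − 43·2.845 = 146.2; c'Δl = 19.92; W sinα = 89.3
Slice 5: Δl = 1.6/cos31.4° = 1.875 m; N'_5 = 134·cos31.4° − 3·1.875 = 108.8; c'Δl = 13.12; W sinα = 69.8
Slice 6: Δl = 3.0/cos47.9° = 4.475 m; N'_6 = 134·cos47.9° − 9·4.475 = 49.6; c'Δl = 31.32; W sinα = 99.4
Σc'Δl = 102.6 kN/m; ΣN' = 630.7 kN/m; ΣW sinα = 251.8 kN/m
Resisting = 102.6 + 630.7·tan20.3° = 102.6 + 233.3 = 335.9 kN/m
FS = 335.9 / 251.8 = 1.334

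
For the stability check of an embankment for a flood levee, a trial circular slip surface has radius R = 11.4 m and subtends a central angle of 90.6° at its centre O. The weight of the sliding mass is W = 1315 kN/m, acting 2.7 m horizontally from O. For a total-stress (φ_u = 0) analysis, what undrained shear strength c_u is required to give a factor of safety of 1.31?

FS = c_u·L_a·R / (W·d), so c_u = FS·W·d / (L_a·R).
Arc length L_a = R·θ = 11.4·(90.6°·π/180) = 11.4·1.5813 = 18.03 m
c_u = 1.31·1315·2.7 / (18.03·11.4) = 4651.2 / 205.50 = 22.63 kPa

c_u = 22.6 kPa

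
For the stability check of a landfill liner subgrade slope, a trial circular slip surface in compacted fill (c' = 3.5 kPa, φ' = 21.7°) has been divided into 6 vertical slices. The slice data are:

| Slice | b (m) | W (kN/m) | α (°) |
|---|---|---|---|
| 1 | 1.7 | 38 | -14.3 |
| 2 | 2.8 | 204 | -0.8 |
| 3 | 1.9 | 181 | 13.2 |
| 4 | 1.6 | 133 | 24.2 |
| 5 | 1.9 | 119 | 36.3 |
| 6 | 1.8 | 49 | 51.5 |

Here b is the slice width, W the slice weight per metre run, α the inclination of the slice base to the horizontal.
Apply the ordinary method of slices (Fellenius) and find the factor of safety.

Ordinary method of slices: FS = Σ[c'·Δl_i + (W_i cosα_i)·tanφ'] / Σ W_i sinα_i, with Δl_i = b_i / cosα_i.
Slice 1: Δl = 1.7/cos(-14.3°) = 1.754 m; N'_1 = 38·cos(-14.3°) = 36.8; c'Δl = 6.14; W sinα = -9.4
Slice 2: Δl = 2.8/cos(-0.8°) = 2.800 m; N'_2 = 204·cos(-0.8°) = 204.0; c'Δl = 9.80; W sinα = -2.8
Slice 3: Δl = 1.9/cos13.2° = 1.952 m; N'_3 = 181·cos13.2° = 176.2; c'Δl = 6.83; W sinα = 41.3
Slice 4: Δl = 1.6/cos24.2° = 1.754 m; N'_4 = 133·cos24.2° = 121.3; c'Δl = 6.14; W sinα = 54.5
Slice 5: Δl = 1.9/cos36.3° = 2.358 m; N'_5 = 119·cos36.3° = 95.9; c'Δl = 8.25; W sinα = 70.4
Slice 6: Δl = 1.8/cos51.5° = 2.891 m; N'_6 = 49·cos51.5° = 30.5; c'Δl = 10.12; W sinα = 38.3
Σc'Δl = 47.3 kN/m; ΣN' = 664.7 kN/m; ΣW sinα = 192.4 kN/m
Resisting = 47.3 + 664.7·tan21.7° = 47.3 + 264.5 = 311.8 kN/m
FS = 311.8 / 192.4 = 1.621

FS = 1.62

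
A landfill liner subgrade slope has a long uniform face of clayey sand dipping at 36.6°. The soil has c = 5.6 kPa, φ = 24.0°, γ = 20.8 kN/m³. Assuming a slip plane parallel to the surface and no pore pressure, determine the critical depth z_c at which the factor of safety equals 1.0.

Setting FS = 1.00 in FS = [c + γz cos²β tanφ] / [γz sinβ cosβ] and solving for z:
z = c / [γ cosβ (FS·sinβ − cosβ·tanφ)]
  = 5.6 / [20.8·cos36.6°·(1.00·sin36.6° − cos36.6°·tan24.0°)]
  = 5.6 / [20.8·0.8028·(1.00·0.5962 − 0.8028·0.4452)]
  = 5.6 / 3.9874 = 1.404 m

z_c = 1.40 m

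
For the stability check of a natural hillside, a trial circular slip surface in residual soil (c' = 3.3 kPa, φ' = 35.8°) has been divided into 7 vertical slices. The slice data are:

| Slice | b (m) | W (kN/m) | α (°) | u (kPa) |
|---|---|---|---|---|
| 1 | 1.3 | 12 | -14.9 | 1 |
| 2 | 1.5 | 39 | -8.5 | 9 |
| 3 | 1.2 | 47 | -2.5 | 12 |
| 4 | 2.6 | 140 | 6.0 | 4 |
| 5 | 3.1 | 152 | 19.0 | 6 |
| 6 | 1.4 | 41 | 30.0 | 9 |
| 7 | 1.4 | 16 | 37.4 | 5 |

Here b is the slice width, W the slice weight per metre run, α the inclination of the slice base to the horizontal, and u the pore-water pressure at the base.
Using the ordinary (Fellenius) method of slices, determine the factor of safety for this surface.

Ordinary method of slices: FS = Σ[c'·Δl_i + (W_i cosα_i − u_i·Δl_i)·tanφ'] / Σ W_i sinα_i, with Δl_i = b_i / cosα_i.
Slice 1: Δl = 1.3/cos(-14.9°) = 1.345 m; N'_1 = 12·cos(-14.9°) − 1·1.345 = 10.3; c'Δl = 4.44; W sinα = -3.1
Slice 2: Δl = 1.5/cos(-8.5°) = 1.517 m; N'_2 = 39·cos(-8.5°) − 9·1.517 = 24.9; c'Δl = 5.00; W sinα = -5.8
Slice 3: Δl = 1.2/cos(-2.5°) = 1.201 m; N'_3 = 47·cos(-2.5°) − 12·1.201 = 32.5; c'Δl = 3.96; W sinα = -2.1
Slice 4: Δl = 2.6/cos6.0° = 2.614 m; N'_4 = 140·cos6.0° − 4·2.614 = 128.8; c'Δl = 8.63; W sinα = 14.6
Slice 5: Δl = 3.1/cos19.0° = 3.279 m; N'_5 = 152·cos19.0° − 6·3.279 = 124.0; c'Δl = 10.82; W sinα = 49.5
Slice 6: Δl = 1.4/cos30.0° = 1.617 m; N'_6 = 41·cos30.0° − 9·1.617 = 21.0; c'Δl = 5.33; W sinα = 20.5
Slice 7: Δl = 1.4/cos37.4° = 1.762 m; N'_7 = 16·cos37.4° − 5·1.762 = 3.9; c'Δl = 5.82; W sinα = 9.7
Σc'Δl = 44.0 kN/m; ΣN' = 345.4 kN/m; ΣW sinα = 83.4 kN/m
Resisting = 44.0 + 345.4·tan35.8° = 44.0 + 249.1 = 293.1 kN/m
FS = 293.1 / 83.4 = 3.513

FS = 3.51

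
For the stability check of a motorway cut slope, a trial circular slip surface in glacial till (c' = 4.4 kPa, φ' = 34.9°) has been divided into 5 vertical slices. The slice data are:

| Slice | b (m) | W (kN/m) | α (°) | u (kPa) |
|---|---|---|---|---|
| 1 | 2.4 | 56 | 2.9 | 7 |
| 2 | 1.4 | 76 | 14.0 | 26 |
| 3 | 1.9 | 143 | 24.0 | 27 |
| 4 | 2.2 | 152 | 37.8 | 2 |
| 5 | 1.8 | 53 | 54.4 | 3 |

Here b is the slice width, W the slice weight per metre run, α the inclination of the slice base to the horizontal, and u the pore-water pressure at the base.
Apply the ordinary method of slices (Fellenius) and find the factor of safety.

Ordinary method of slices: FS = Σ[c'·Δl_i + (W_i cosα_i − u_i·Δl_i)·tanφ'] / Σ W_i sinα_i, with Δl_i = b_i / cosα_i.
Slice 1: Δl = 2.4/cos2.9° = 2.403 m; N'_1 = 56·cos2.9° − 7·2.403 = 39.1; c'Δl = 10.57; W sinα = 2.8
Slice 2: Δl = 1.4/cos14.0° = 1.443 m; N'_2 = 76·cos14.0° − 26·1.443 = 36.2; c'Δl = 6.35; W sinα = 18.4
Slice 3: Δl = 1.9/cos24.0° = 2.080 m; N'_3 = 143·cos24.0° − 27·2.080 = 74.5; c'Δl = 9.15; W sinα = 58.2
Slice 4: Δl = 2.2/cos37.8° = 2.784 m; N'_4 = 152·cos37.8° − 2·2.784 = 114.5; c'Δl = 12.25; W sinα = 93.2
Slice 5: Δl = 1.8/cos54.4° = 3.092 m; N'_5 = 53·cos54.4° − 3·3.092 = 21.6; c'Δl = 13.61; W sinα = 43.1
Σc'Δl = 51.9 kN/m; ΣN' = 285.9 kN/m; ΣW sinα = 215.6 kN/m
Resisting = 51.9 + 285.9·tan34.9° = 51.9 + 199.5 = 251.4 kN/m
FS = 251.4 / 215.6 = 1.166

FS = 1.17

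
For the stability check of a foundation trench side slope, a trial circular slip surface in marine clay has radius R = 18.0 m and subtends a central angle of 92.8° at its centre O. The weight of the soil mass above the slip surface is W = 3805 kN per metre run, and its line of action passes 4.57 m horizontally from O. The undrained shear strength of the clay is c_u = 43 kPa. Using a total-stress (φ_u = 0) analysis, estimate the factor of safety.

FS = 1.30

Taking moments about the centre O, the resisting moment is provided by the undrained shear strength acting along the arc:
Arc length L_a = R·θ = 18.0·(92.8°·π/180) = 18.0·1.6197 = 29.15 m
M_R = c_u·L_a·R = 43·29.15·18.0 = 22565.2 kN·m/m
M_D = W·d = 3805·4.57 = 17388.9 kN·m/m
FS = M_R / M_D = 22565.2 / 17388.9 = 1.298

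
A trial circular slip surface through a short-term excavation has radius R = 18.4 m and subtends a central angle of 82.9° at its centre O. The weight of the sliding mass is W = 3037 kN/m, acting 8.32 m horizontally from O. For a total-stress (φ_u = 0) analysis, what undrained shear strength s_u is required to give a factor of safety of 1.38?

FS = s_u·L_a·R / (W·d), so s_u = FS·W·d / (L_a·R).
Arc length L_a = R·θ = 18.4·(82.9°·π/180) = 18.4·1.4469 = 26.62 m
s_u = 1.38·3037·8.32 / (26.62·18.4) = 34869.6 / 489.85 = 71.18 kPa

s_u = 71.2 kPa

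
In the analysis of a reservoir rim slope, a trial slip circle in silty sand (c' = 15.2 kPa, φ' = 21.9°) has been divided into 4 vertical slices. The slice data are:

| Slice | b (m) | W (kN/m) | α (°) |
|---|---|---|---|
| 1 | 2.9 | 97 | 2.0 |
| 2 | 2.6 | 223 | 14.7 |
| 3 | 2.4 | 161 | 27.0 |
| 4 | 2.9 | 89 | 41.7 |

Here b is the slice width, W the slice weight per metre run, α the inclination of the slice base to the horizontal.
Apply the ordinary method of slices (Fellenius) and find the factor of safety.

Ordinary method of slices: FS = Σ[c'·Δl_i + (W_i cosα_i)·tanφ'] / Σ W_i sinα_i, with Δl_i = b_i / cosα_i.
Slice 1: Δl = 2.9/cos2.0° = 2.902 m; N'_1 = 97·cos2.0° = 96.9; c'Δl = 44.11; W sinα = 3.4
Slice 2: Δl = 2.6/cos14.7° = 2.688 m; N'_2 = 223·cos14.7° = 215.7; c'Δl = 40.86; W sinα = 56.6
Slice 3: Δl = 2.4/cos27.0° = 2.694 m; N'_3 = 161·cos27.0° = 143.5; c'Δl = 40.94; W sinα = 73.1
Slice 4: Δl = 2.9/cos41.7° = 3.884 m; N'_4 = 89·cos41.7° = 66.5; c'Δl = 59.04; W sinα = 59.2
Σc'Δl = 184.9 kN/m; ΣN' = 522.5 kN/m; ΣW sinα = 192.3 kN/m
Resisting = 184.9 + 522.5·tan21.9° = 184.9 + 210.1 = 395.0 kN/m
FS = 395.0 / 192.3 = 2.054

FS = 2.05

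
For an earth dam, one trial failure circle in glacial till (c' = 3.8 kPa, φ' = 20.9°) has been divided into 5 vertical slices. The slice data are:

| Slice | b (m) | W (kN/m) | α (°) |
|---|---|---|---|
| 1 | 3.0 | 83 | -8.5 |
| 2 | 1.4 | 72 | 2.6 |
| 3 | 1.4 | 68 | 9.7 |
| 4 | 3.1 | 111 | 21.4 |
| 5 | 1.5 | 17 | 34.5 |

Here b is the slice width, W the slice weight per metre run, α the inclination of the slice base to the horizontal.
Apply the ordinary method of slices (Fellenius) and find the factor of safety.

FS = 3.25

Ordinary method of slices: FS = Σ[c'·Δl_i + (W_i cosα_i)·tanφ'] / Σ W_i sinα_i, with Δl_i = b_i / cosα_i.
Slice 1: Δl = 3.0/cos(-8.5°) = 3.033 m; N'_1 = 83·cos(-8.5°) = 82.1; c'Δl = 11.53; W sinα = -12.3
Slice 2: Δl = 1.4/cos2.6° = 1.401 m; N'_2 = 72·cos2.6° = 71.9; c'Δl = 5.33; W sinα = 3.3
Slice 3: Δl = 1.4/cos9.7° = 1.420 m; N'_3 = 68·cos9.7° = 67.0; c'Δl = 5.40; W sinα = 11.5
Slice 4: Δl = 3.1/cos21.4° = 3.330 m; N'_4 = 111·cos21.4° = 103.3; c'Δl = 12.65; W sinα = 40.5
Slice 5: Δl = 1.5/cos34.5° = 1.820 m; N'_5 = 17·cos34.5° = 14.0; c'Δl = 6.92; W sinα = 9.6
Σc'Δl = 41.8 kN/m; ΣN' = 338.4 kN/m; ΣW sinα = 52.6 kN/m
Resisting = 41.8 + 338.4·tan20.9° = 41.8 + 129.2 = 171.0 kN/m
FS = 171.0 / 52.6 = 3.253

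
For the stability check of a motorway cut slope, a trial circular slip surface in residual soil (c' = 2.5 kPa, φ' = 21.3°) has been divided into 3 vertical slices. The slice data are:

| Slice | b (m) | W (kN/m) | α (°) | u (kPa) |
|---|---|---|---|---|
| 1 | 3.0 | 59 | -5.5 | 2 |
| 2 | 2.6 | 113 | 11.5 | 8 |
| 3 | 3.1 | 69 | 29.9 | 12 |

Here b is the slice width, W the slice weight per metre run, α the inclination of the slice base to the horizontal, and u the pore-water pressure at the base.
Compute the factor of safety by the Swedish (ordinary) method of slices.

FS = 1.66

Ordinary method of slices: FS = Σ[c'·Δl_i + (W_i cosα_i − u_i·Δl_i)·tanφ'] / Σ W_i sinα_i, with Δl_i = b_i / cosα_i.
Slice 1: Δl = 3.0/cos(-5.5°) = 3.014 m; N'_1 = 59·cos(-5.5°) − 2·3.014 = 52.7; c'Δl = 7.53; W sinα = -5.7
Slice 2: Δl = 2.6/cos11.5° = 2.653 m; N'_2 = 113·cos11.5° − 8·2.653 = 89.5; c'Δl = 6.63; W sinα = 22.5
Slice 3: Δl = 3.1/cos29.9° = 3.576 m; N'_3 = 69·cos29.9° − 12·3.576 = 16.9; c'Δl = 8.94; W sinα = 34.4
Σc'Δl = 23.1 kN/m; ΣN' = 159.1 kN/m; ΣW sinα = 51.3 kN/m
Resisting = 23.1 + 159.1·tan21.3° = 23.1 + 62.0 = 85.1 kN/m
FS = 85.1 / 51.3 = 1.661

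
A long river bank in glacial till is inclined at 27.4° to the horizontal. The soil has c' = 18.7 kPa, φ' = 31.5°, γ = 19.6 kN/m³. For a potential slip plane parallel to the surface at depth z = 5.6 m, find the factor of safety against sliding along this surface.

FS = 1.60

For an infinite slope with a slip plane parallel to the surface (no pore pressure): FS = [c' + γz cos²β tanφ'] / [γz sinβ cosβ].
γz = 19.6·5.6 = 109.76 kN/m²
Numerator = 18.7 + 109.76·cos²27.4°·tan31.5° = 18.7 + 109.76·0.7882·0.6128 = 71.716 kPa
Denominator = 109.76·sin27.4°·cos27.4° = 109.76·0.4602·0.8878 = 44.845 kPa
FS = 71.716 / 44.845 = 1.599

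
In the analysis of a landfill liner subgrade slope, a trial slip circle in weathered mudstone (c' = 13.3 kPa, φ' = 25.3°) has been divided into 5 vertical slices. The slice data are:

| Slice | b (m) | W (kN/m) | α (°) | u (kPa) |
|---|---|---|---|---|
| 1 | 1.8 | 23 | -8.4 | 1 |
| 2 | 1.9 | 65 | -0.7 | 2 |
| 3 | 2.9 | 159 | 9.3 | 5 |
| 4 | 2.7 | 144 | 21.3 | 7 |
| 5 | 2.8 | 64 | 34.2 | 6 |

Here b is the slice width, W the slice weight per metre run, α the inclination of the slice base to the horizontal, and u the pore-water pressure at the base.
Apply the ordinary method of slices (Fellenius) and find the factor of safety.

Ordinary method of slices: FS = Σ[c'·Δl_i + (W_i cosα_i − u_i·Δl_i)·tanφ'] / Σ W_i sinα_i, with Δl_i = b_i / cosα_i.
Slice 1: Δl = 1.8/cos(-8.4°) = 1.820 m; N'_1 = 23·cos(-8.4°) − 1·1.820 = 20.9; c'Δl = 24.20; W sinα = -3.4
Slice 2: Δl = 1.9/cos(-0.7°) = 1.900 m; N'_2 = 65·cos(-0.7°) − 2·1.900 = 61.2; c'Δl = 25.27; W sinα = -0.8
Slice 3: Δl = 2.9/cos9.3° = 2.939 m; N'_3 = 159·cos9.3° − 5·2.939 = 142.2; c'Δl = 39.08; W sinα = 25.7
Slice 4: Δl = 2.7/cos21.3° = 2.898 m; N'_4 = 144·cos21.3° − 7·2.898 = 113.9; c'Δl = 38.54; W sinα = 52.3
Slice 5: Δl = 2.8/cos34.2° = 3.385 m; N'_5 = 64·cos34.2° − 6·3.385 = 32.6; c'Δl = 45.03; W sinα = 36.0
Σc'Δl = 172.1 kN/m; ΣN' = 370.8 kN/m; ΣW sinα = 109.8 kN/m
Resisting = 172.1 + 370.8·tan25.3° = 172.1 + 175.3 = 347.4 kN/m
FS = 347.4 / 109.8 = 3.163

FS = 3.16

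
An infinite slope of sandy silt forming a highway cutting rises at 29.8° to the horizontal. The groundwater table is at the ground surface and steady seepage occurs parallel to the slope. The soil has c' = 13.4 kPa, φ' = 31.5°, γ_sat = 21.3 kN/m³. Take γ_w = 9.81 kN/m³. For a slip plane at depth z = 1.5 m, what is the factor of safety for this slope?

FS = 1.55

With seepage parallel to the slope and the water table at the surface, the effective normal stress on the slip plane uses the buoyant unit weight γ' = γ_sat − γ_w while the driving shear stress uses γ_sat:
FS = [c' + γ' z cos²β tanφ'] / [γ_sat z sinβ cosβ]
γ' = 21.3 − 9.81 = 11.49 kN/m³
Numerator = 13.4 + 11.49·1.5·cos²29.8°·tan31.5° = 13.4 + 11.49·1.5·0.7530·0.6128 = 21.353 kPa
Denominator = 21.3·1.5·sin29.8°·cos29.8° = 21.3·1.5·0.4970·0.8678 = 13.779 kPa
FS = 21.353 / 13.779 = 1.550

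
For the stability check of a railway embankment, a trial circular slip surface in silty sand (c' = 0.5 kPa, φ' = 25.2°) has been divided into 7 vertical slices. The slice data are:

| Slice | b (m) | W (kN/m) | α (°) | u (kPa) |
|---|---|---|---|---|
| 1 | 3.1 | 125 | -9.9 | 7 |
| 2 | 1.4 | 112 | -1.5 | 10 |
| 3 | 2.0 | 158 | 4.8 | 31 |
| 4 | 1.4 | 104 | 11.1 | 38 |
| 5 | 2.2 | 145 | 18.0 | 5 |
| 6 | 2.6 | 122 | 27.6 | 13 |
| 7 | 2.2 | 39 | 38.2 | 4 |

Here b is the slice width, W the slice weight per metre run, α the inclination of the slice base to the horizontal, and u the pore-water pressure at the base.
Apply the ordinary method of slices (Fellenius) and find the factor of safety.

FS = 2.01

Ordinary method of slices: FS = Σ[c'·Δl_i + (W_i cosα_i − u_i·Δl_i)·tanφ'] / Σ W_i sinα_i, with Δl_i = b_i / cosα_i.
Slice 1: Δl = 3.1/cos(-9.9°) = 3.147 m; N'_1 = 125·cos(-9.9°) − 7·3.147 = 101.1; c'Δl = 1.57; W sinα = -21.5
Slice 2: Δl = 1.4/cos(-1.5°) = 1.400 m; N'_2 = 112·cos(-1.5°) − 10·1.400 = 98.0; c'Δl = 0.70; W sinα = -2.9
Slice 3: Δl = 2.0/cos4.8° = 2.007 m; N'_3 = 158·cos4.8° − 31·2.007 = 95.2; c'Δl = 1.00; W sinα = 13.2
Slice 4: Δl = 1.4/cos11.1° = 1.427 m; N'_4 = 104·cos11.1° − 38·1.427 = 47.8; c'Δl = 0.71; W sinα = 20.0
Slice 5: Δl = 2.2/cos18.0° = 2.313 m; N'_5 = 145·cos18.0° − 5·2.313 = 126.3; c'Δl = 1.16; W sinα = 44.8
Slice 6: Δl = 2.6/cos27.6° = 2.934 m; N'_6 = 122·cos27.6° − 13·2.934 = 70.0; c'Δl = 1.47; W sinα = 56.5
Slice 7: Δl = 2.2/cos38.2° = 2.799 m; N'_7 = 39·cos38.2° − 4·2.799 = 19.5; c'Δl = 1.40; W sinα = 24.1
Σc'Δl = 8.0 kN/m; ΣN' = 557.9 kN/m; ΣW sinα = 134.3 kN/m
Resisting = 8.0 + 557.9·tan25.2° = 8.0 + 262.5 = 270.5 kN/m
FS = 270.5 / 134.3 = 2.015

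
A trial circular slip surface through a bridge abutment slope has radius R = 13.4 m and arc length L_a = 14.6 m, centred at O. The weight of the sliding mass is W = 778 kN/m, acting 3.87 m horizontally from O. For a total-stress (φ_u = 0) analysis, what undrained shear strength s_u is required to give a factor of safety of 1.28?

s_u = 19.7 kPa

FS = s_u·L_a·R / (W·d), so s_u = FS·W·d / (L_a·R).
s_u = 1.28·778·3.87 / (14.60·13.4) = 3853.9 / 195.64 = 19.70 kPa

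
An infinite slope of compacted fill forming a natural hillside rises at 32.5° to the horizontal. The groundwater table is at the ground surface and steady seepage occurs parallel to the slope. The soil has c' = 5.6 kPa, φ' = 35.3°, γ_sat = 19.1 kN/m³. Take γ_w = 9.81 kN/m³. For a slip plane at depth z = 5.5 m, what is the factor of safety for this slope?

With seepage parallel to the slope and the water table at the surface, the effective normal stress on the slip plane uses the buoyant unit weight γ' = γ_sat − γ_w while the driving shear stress uses γ_sat:
FS = [c' + γ' z cos²β tanφ'] / [γ_sat z sinβ cosβ]
γ' = 19.1 − 9.81 = 9.29 kN/m³
Numerator = 5.6 + 9.29·5.5·cos²32.5°·tan35.3° = 5.6 + 9.29·5.5·0.7113·0.7080 = 31.333 kPa
Denominator = 19.1·5.5·sin32.5°·cos32.5° = 19.1·5.5·0.5373·0.8434 = 47.604 kPa
FS = 31.333 / 47.604 = 0.658

FS = 0.66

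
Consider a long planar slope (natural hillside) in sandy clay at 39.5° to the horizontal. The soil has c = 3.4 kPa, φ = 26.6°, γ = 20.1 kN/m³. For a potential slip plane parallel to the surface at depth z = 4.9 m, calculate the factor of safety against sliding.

FS = 0.68

For an infinite slope with a slip plane parallel to the surface (no pore pressure): FS = [c + γz cos²β tanφ] / [γz sinβ cosβ].
γz = 20.1·4.9 = 98.49 kN/m²
Numerator = 3.4 + 98.49·cos²39.5°·tan26.6° = 3.4 + 98.49·0.5954·0.5008 = 32.765 kPa
Denominator = 98.49·sin39.5°·cos39.5° = 98.49·0.6361·0.7716 = 48.340 kPa
FS = 32.765 / 48.340 = 0.678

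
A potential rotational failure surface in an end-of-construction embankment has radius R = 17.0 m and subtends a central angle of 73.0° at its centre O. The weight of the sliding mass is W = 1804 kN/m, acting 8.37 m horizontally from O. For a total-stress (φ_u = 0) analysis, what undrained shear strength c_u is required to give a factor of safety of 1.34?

c_u = 55.0 kPa

FS = c_u·L_a·R / (W·d), so c_u = FS·W·d / (L_a·R).
Arc length L_a = R·θ = 17.0·(73.0°·π/180) = 17.0·1.2741 = 21.66 m
c_u = 1.34·1804·8.37 / (21.66·17.0) = 20233.3 / 368.21 = 54.95 kPa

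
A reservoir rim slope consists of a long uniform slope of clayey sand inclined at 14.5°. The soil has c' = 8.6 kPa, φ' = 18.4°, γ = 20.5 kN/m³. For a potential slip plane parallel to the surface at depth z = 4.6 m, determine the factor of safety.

For an infinite slope with a slip plane parallel to the surface (no pore pressure): FS = [c' + γz cos²β tanφ'] / [γz sinβ cosβ].
γz = 20.5·4.6 = 94.30 kN/m²
Numerator = 8.6 + 94.30·cos²14.5°·tan18.4° = 8.6 + 94.30·0.9373·0.3327 = 38.003 kPa
Denominator = 94.30·sin14.5°·cos14.5° = 94.30·0.2504·0.9681 = 22.859 kPa
FS = 38.003 / 22.859 = 1.663

FS = 1.66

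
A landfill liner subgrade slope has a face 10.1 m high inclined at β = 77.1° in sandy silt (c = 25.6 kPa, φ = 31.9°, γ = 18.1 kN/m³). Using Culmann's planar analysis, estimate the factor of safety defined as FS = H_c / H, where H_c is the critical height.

FS = 1.57

H_c = (4c/γ) · sinβ cosφ / [1 − cos(β − φ)]
    = (4·25.6/18.1) · sin77.1°·cos31.9° / [1 − cos45.2°]
    = 5.657 · 0.8275 / 0.2954 = 15.85 m
FS = H_c / H = 15.85 / 10.1 = 1.569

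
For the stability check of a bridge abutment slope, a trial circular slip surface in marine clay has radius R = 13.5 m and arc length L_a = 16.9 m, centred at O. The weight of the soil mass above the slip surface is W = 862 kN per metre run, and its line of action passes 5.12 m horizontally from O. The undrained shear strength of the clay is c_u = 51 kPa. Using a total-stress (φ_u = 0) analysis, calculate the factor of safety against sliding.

Taking moments about the centre O, the resisting moment is provided by the undrained shear strength acting along the arc:
M_R = c_u·L_a·R = 51·16.90·13.5 = 11635.6 kN·m/m
M_D = W·d = 862·5.12 = 4413.4 kN·m/m
FS = M_R / M_D = 11635.6 / 4413.4 = 2.636

FS = 2.64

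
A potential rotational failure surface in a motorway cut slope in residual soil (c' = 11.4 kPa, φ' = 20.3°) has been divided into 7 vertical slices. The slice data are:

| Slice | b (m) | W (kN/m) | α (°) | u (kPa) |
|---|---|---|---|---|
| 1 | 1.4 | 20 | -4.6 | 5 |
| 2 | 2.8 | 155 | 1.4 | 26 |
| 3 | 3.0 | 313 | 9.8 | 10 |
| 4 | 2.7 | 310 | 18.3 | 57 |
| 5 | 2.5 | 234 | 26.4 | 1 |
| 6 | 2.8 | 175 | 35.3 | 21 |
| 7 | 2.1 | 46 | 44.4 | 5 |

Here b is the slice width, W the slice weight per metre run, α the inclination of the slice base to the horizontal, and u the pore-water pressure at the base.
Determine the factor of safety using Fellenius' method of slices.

FS = 1.32

Ordinary method of slices: FS = Σ[c'·Δl_i + (W_i cosα_i − u_i·Δl_i)·tanφ'] / Σ W_i sinα_i, with Δl_i = b_i / cosα_i.
Slice 1: Δl = 1.4/cos(-4.6°) = 1.405 m; N'_1 = 20·cos(-4.6°) − 5·1.405 = 12.9; c'Δl = 16.01; W sinα = -1.6
Slice 2: Δl = 2.8/cos1.4° = 2.801 m; N'_2 = 155·cos1.4° − 26·2.801 = 82.1; c'Δl = 31.93; W sinα = 3.8
Slice 3: Δl = 3.0/cos9.8° = 3.044 m; N'_3 = 313·cos9.8° − 10·3.044 = 278.0; c'Δl = 34.71; W sinα = 53.3
Slice 4: Δl = 2.7/cos18.3° = 2.844 m; N'_4 = 310·cos18.3° − 57·2.844 = 132.2; c'Δl = 32.42; W sinα = 97.3
Slice 5: Δl = 2.5/cos26.4° = 2.791 m; N'_5 = 234·cos26.4° − 1·2.791 = 206.8; c'Δl = 31.82; W sinα = 104.0
Slice 6: Δl = 2.8/cos35.3° = 3.431 m; N'_6 = 175·cos35.3° − 21·3.431 = 70.8; c'Δl = 39.11; W sinα = 101.1
Slice 7: Δl = 2.1/cos44.4° = 2.939 m; N'_7 = 46·cos44.4° − 5·2.939 = 18.2; c'Δl = 33.51; W sinα = 32.2
Σc'Δl = 219.5 kN/m; ΣN' = 801.0 kN/m; ΣW sinα = 390.2 kN/m
Resisting = 219.5 + 801.0·tan20.3° = 219.5 + 296.3 = 515.8 kN/m
FS = 515.8 / 390.2 = 1.322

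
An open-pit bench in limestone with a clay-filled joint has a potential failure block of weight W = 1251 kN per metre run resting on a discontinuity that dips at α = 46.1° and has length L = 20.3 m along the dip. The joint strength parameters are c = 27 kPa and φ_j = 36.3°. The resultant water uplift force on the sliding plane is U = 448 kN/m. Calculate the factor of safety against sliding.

FS = 0.95

Resolving the block weight along and normal to the plane and applying the Mohr–Coulomb strength on the joint:
N' = W cosα − U = 1251·cos46.1° − 448 = 419.4 kN/m
Driving force T = W sinα = 1251·sin46.1° = 901.4 kN/m
Resisting force R = c·L + N'·tanφ_j = 27·20.3 + 419.4·tan36.3° = 548.1 + 308.1 = 856.2 kN/m
FS = R / T = 856.2 / 901.4 = 0.950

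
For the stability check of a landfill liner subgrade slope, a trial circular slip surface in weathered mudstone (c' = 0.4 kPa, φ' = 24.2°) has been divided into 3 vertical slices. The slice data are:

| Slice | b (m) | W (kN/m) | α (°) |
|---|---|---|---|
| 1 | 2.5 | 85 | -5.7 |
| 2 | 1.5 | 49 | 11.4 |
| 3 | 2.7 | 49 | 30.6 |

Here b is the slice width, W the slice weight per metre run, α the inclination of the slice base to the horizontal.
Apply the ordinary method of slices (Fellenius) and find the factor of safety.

FS = 3.11

Ordinary method of slices: FS = Σ[c'·Δl_i + (W_i cosα_i)·tanφ'] / Σ W_i sinα_i, with Δl_i = b_i / cosα_i.
Slice 1: Δl = 2.5/cos(-5.7°) = 2.512 m; N'_1 = 85·cos(-5.7°) = 84.6; c'Δl = 1.00; W sinα = -8.4
Slice 2: Δl = 1.5/cos11.4° = 1.530 m; N'_2 = 49·cos11.4° = 48.0; c'Δl = 0.61; W sinα = 9.7
Slice 3: Δl = 2.7/cos30.6° = 3.137 m; N'_3 = 49·cos30.6° = 42.2; c'Δl = 1.25; W sinα = 24.9
Σc'Δl = 2.9 kN/m; ΣN' = 174.8 kN/m; ΣW sinα = 26.2 kN/m
Resisting = 2.9 + 174.8·tan24.2° = 2.9 + 78.6 = 81.4 kN/m
FS = 81.4 / 26.2 = 3.109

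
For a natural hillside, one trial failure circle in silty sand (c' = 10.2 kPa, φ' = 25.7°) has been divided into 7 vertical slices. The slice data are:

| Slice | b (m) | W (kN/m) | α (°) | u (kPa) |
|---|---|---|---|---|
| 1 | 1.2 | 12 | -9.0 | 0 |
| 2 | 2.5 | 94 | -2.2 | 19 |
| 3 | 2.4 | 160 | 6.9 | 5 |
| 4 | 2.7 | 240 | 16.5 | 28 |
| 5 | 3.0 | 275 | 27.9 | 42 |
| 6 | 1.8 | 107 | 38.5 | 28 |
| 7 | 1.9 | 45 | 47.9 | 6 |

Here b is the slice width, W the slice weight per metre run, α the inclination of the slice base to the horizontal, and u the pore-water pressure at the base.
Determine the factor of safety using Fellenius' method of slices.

FS = 1.33

Ordinary method of slices: FS = Σ[c'·Δl_i + (W_i cosα_i − u_i·Δl_i)·tanφ'] / Σ W_i sinα_i, with Δl_i = b_i / cosα_i.
Slice 1: Δl = 1.2/cos(-9.0°) = 1.215 m; N'_1 = 12·cos(-9.0°) − 0·1.215 = 11.9; c'Δl = 12.39; W sinα = -1.9
Slice 2: Δl = 2.5/cos(-2.2°) = 2.502 m; N'_2 = 94·cos(-2.2°) − 19·2.502 = 46.4; c'Δl = 25.52; W sinα = -3.6
Slice 3: Δl = 2.4/cos6.9° = 2.418 m; N'_3 = 160·cos6.9° − 5·2.418 = 146.8; c'Δl = 24.66; W sinα = 19.2
Slice 4: Δl = 2.7/cos16.5° = 2.816 m; N'_4 = 240·cos16.5° − 28·2.816 = 151.3; c'Δl = 28.72; W sinα = 68.2
Slice 5: Δl = 3.0/cos27.9° = 3.395 m; N'_5 = 275·cos27.9° − 42·3.395 = 100.5; c'Δl = 34.62; W sinα = 128.7
Slice 6: Δl = 1.8/cos38.5° = 2.300 m; N'_6 = 107·cos38.5° − 28·2.300 = 19.3; c'Δl = 23.46; W sinα = 66.6
Slice 7: Δl = 1.9/cos47.9° = 2.834 m; N'_7 = 45·cos47.9° − 6·2.834 = 13.2; c'Δl = 28.91; W sinα = 33.4
Σc'Δl = 178.3 kN/m; ΣN' = 489.2 kN/m; ΣW sinα = 310.6 kN/m
Resisting = 178.3 + 489.2·tan25.7° = 178.3 + 235.5 = 413.7 kN/m
FS = 413.7 / 310.6 = 1.332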